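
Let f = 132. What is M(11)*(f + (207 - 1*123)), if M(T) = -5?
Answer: -1080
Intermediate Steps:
M(11)*(f + (207 - 1*123)) = -5*(132 + (207 - 1*123)) = -5*(132 + (207 - 123)) = -5*(132 + 84) = -5*216 = -1080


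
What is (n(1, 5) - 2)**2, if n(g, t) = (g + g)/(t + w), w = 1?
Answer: 25/9 ≈ 2.7778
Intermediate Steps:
n(g, t) = 2*g/(1 + t) (n(g, t) = (g + g)/(t + 1) = (2*g)/(1 + t) = 2*g/(1 + t))
(n(1, 5) - 2)**2 = (2*1/(1 + 5) - 2)**2 = (2*1/6 - 2)**2 = (2*1*(1/6) - 2)**2 = (1/3 - 2)**2 = (-5/3)**2 = 25/9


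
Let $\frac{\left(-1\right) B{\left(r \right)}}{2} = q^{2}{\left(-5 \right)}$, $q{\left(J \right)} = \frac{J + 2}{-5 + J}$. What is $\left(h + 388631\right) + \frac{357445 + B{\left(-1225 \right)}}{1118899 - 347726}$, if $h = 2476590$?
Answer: $\frac{110479071583891}{38558650} \approx 2.8652 \cdot 10^{6}$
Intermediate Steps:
$q{\left(J \right)} = \frac{2 + J}{-5 + J}$
$B{\left(r \right)} = - \frac{9}{50}$ ($B{\left(r \right)} = - 2 \left(\frac{2 - 5}{-5 - 5}\right)^{2} = - 2 \left(\frac{1}{-10} \left(-3\right)\right)^{2} = - 2 \left(\left(- \frac{1}{10}\right) \left(-3\right)\right)^{2} = - 2 \left(\frac{3}{10}\right)^{2} = \left(-2\right) \frac{9}{100} = - \frac{9}{50}$)
$\left(h + 388631\right) + \frac{357445 + B{\left(-1225 \right)}}{1118899 - 347726} = \left(2476590 + 388631\right) + \frac{357445 - \frac{9}{50}}{1118899 - 347726} = 2865221 + \frac{17872241}{50 \cdot 771173} = 2865221 + \frac{17872241}{50} \cdot \frac{1}{771173} = 2865221 + \frac{17872241}{38558650} = \frac{110479071583891}{38558650}$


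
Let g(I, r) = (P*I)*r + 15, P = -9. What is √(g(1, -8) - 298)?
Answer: I*√211 ≈ 14.526*I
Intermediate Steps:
g(I, r) = 15 - 9*I*r (g(I, r) = (-9*I)*r + 15 = -9*I*r + 15 = 15 - 9*I*r)
√(g(1, -8) - 298) = √((15 - 9*1*(-8)) - 298) = √((15 + 72) - 298) = √(87 - 298) = √(-211) = I*√211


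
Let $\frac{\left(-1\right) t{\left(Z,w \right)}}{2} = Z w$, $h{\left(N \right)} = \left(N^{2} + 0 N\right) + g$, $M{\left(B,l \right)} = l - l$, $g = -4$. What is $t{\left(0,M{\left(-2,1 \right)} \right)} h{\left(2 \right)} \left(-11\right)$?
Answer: $0$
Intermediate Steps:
$M{\left(B,l \right)} = 0$
$h{\left(N \right)} = -4 + N^{2}$ ($h{\left(N \right)} = \left(N^{2} + 0 N\right) - 4 = \left(N^{2} + 0\right) - 4 = N^{2} - 4 = -4 + N^{2}$)
$t{\left(Z,w \right)} = - 2 Z w$
$t{\left(0,M{\left(-2,1 \right)} \right)} h{\left(2 \right)} \left(-11\right) = \left(-2\right) 0 \cdot 0 \left(-4 + 2^{2}\right) \left(-11\right) = 0 \left(-4 + 4\right) \left(-11\right) = 0 \cdot 0 \left(-11\right) = 0 \left(-11\right) = 0$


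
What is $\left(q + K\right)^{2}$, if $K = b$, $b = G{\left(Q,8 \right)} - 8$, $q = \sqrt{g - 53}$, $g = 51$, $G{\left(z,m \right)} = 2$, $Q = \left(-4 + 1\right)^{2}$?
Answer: $\left(-6 + i \sqrt{2}\right)^{2} \approx 34.0 - 16.971 i$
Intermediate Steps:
$Q = 9$ ($Q = \left(-3\right)^{2} = 9$)
$q = i \sqrt{2}$ ($q = \sqrt{51 - 53} = \sqrt{-2} = i \sqrt{2} \approx 1.4142 i$)
$b = -6$ ($b = 2 - 8 = -6$)
$K = -6$
$\left(q + K\right)^{2} = \left(i \sqrt{2} - 6\right)^{2} = \left(-6 + i \sqrt{2}\right)^{2}$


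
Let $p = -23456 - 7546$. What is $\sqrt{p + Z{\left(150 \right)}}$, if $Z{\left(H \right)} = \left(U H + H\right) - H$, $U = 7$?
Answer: $48 i \sqrt{13} \approx 173.07 i$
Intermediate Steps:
$p = -31002$
$Z{\left(H \right)} = 7 H$ ($Z{\left(H \right)} = \left(7 H + H\right) - H = 8 H - H = 7 H$)
$\sqrt{p + Z{\left(150 \right)}} = \sqrt{-31002 + 7 \cdot 150} = \sqrt{-31002 + 1050} = \sqrt{-29952} = 48 i \sqrt{13}$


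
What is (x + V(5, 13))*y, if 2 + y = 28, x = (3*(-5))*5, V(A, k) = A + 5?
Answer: -1690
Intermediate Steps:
V(A, k) = 5 + A
x = -75 (x = -15*5 = -75)
y = 26 (y = -2 + 28 = 26)
(x + V(5, 13))*y = (-75 + (5 + 5))*26 = (-75 + 10)*26 = -65*26 = -1690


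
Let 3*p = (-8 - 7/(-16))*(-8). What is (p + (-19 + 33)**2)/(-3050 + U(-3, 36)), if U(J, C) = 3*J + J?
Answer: -1297/18372 ≈ -0.070597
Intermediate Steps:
U(J, C) = 4*J
p = 121/6 (p = ((-8 - 7/(-16))*(-8))/3 = ((-8 - 7*(-1/16))*(-8))/3 = ((-8 + 7/16)*(-8))/3 = (-121/16*(-8))/3 = (1/3)*(121/2) = 121/6 ≈ 20.167)
(p + (-19 + 33)**2)/(-3050 + U(-3, 36)) = (121/6 + (-19 + 33)**2)/(-3050 + 4*(-3)) = (121/6 + 14**2)/(-3050 - 12) = (121/6 + 196)/(-3062) = (1297/6)*(-1/3062) = -1297/18372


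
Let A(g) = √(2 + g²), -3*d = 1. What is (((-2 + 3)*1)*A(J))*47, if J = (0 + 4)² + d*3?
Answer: 47*√227 ≈ 708.13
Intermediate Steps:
d = -⅓ (d = -⅓*1 = -⅓ ≈ -0.33333)
J = 15 (J = (0 + 4)² - ⅓*3 = 4² - 1 = 16 - 1 = 15)
(((-2 + 3)*1)*A(J))*47 = (((-2 + 3)*1)*√(2 + 15²))*47 = ((1*1)*√(2 + 225))*47 = (1*√227)*47 = √227*47 = 47*√227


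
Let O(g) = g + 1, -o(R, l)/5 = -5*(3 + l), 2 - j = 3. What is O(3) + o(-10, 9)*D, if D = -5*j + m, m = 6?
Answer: 3304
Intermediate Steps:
j = -1 (j = 2 - 1*3 = 2 - 3 = -1)
o(R, l) = 75 + 25*l (o(R, l) = -(-25)*(3 + l) = -5*(-15 - 5*l) = 75 + 25*l)
D = 11 (D = -5*(-1) + 6 = 5 + 6 = 11)
O(g) = 1 + g
O(3) + o(-10, 9)*D = (1 + 3) + (75 + 25*9)*11 = 4 + (75 + 225)*11 = 4 + 300*11 = 4 + 3300 = 3304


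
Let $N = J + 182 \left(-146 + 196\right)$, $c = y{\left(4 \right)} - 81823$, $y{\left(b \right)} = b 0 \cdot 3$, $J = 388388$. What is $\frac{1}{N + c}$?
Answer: $\frac{1}{315665} \approx 3.1679 \cdot 10^{-6}$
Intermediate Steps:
$y{\left(b \right)} = 0$ ($y{\left(b \right)} = 0 \cdot 3 = 0$)
$c = -81823$ ($c = 0 - 81823 = -81823$)
$N = 397488$ ($N = 388388 + 182 \left(-146 + 196\right) = 388388 + 182 \cdot 50 = 388388 + 9100 = 397488$)
$\frac{1}{N + c} = \frac{1}{397488 - 81823} = \frac{1}{315665}$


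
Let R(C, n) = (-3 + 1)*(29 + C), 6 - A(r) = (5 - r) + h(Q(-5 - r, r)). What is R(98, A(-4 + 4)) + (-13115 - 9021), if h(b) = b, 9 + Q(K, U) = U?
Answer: -22390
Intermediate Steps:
Q(K, U) = -9 + U
A(r) = 10 (A(r) = 6 - ((5 - r) + (-9 + r)) = 6 - 1*(-4) = 6 + 4 = 10)
R(C, n) = -58 - 2*C (R(C, n) = -2*(29 + C) = -58 - 2*C)
R(98, A(-4 + 4)) + (-13115 - 9021) = (-58 - 2*98) + (-13115 - 9021) = (-58 - 196) - 22136 = -254 - 22136 = -22390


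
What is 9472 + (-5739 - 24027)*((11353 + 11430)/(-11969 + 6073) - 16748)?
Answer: 133636983319/268 ≈ 4.9865e+8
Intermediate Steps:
9472 + (-5739 - 24027)*((11353 + 11430)/(-11969 + 6073) - 16748) = 9472 - 29766*(22783/(-5896) - 16748) = 9472 - 29766*(22783*(-1/5896) - 16748) = 9472 - 29766*(-22783/5896 - 16748) = 9472 - 29766*(-98768991/5896) = 9472 + 133634444823/268 = 133636983319/268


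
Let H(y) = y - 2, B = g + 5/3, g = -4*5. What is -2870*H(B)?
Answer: 175070/3 ≈ 58357.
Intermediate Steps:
g = -20
B = -55/3 (B = -20 + 5/3 = -55/3 ≈ -18.333)
H(y) = -2 + y
-2870*H(B) = -2870*(-2 - 55/3) = -2870*(-61/3) = 175070/3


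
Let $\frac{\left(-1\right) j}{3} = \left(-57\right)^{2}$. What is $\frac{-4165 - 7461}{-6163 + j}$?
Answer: $\frac{5813}{7955} \approx 0.73074$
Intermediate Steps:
$j = -9747$ ($j = - 3 \left(-57\right)^{2} = \left(-3\right) 3249 = -9747$)
$\frac{-4165 - 7461}{-6163 + j} = \frac{-4165 - 7461}{-6163 - 9747} = - \frac{11626}{-15910} = \left(-11626\right) \left(- \frac{1}{15910}\right) = \frac{5813}{7955}$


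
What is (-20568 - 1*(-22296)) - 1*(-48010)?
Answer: 49738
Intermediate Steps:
(-20568 - 1*(-22296)) - 1*(-48010) = (-20568 + 22296) + 48010 = 1728 + 48010 = 49738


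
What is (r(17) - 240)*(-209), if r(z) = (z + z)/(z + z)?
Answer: 49951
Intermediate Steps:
r(z) = 1 (r(z) = (2*z)/((2*z)) = (2*z)*(1/(2*z)) = 1)
(r(17) - 240)*(-209) = (1 - 240)*(-209) = -239*(-209) = 49951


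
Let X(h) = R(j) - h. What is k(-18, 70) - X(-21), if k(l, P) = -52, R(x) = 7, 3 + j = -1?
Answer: -80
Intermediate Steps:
j = -4 (j = -3 - 1 = -4)
X(h) = 7 - h
k(-18, 70) - X(-21) = -52 - (7 - 1*(-21)) = -52 - (7 + 21) = -52 - 1*28 = -52 - 28 = -80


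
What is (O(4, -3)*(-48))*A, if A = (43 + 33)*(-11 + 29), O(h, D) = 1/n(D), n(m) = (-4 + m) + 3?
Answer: 16416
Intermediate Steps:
n(m) = -1 + m
O(h, D) = 1/(-1 + D)
A = 1368 (A = 76*18 = 1368)
(O(4, -3)*(-48))*A = (-48/(-1 - 3))*1368 = (-48/(-4))*1368 = -1/4*(-48)*1368 = 12*1368 = 16416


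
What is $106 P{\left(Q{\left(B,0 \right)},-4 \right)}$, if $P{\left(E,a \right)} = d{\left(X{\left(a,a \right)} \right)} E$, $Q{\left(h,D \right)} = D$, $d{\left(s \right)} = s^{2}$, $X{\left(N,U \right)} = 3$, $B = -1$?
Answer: $0$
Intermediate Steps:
$P{\left(E,a \right)} = 9 E$ ($P{\left(E,a \right)} = 3^{2} E = 9 E$)
$106 P{\left(Q{\left(B,0 \right)},-4 \right)} = 106 \cdot 9 \cdot 0 = 106 \cdot 0 = 0$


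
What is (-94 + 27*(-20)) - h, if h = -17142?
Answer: 16508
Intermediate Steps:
(-94 + 27*(-20)) - h = (-94 + 27*(-20)) - 1*(-17142) = (-94 - 540) + 17142 = -634 + 17142 = 16508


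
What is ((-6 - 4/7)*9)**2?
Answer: 171396/49 ≈ 3497.9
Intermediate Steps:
((-6 - 4/7)*9)**2 = (-46/7*9)**2 = (-414/7)**2 = 171396/49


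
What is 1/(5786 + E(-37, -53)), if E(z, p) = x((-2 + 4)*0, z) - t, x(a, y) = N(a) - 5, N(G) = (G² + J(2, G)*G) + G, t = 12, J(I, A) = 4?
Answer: 1/5769 ≈ 0.00017334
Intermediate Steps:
N(G) = G² + 5*G (N(G) = (G² + 4*G) + G = G² + 5*G)
x(a, y) = -5 + a*(5 + a) (x(a, y) = a*(5 + a) - 5 = -5 + a*(5 + a))
E(z, p) = -17 (E(z, p) = (-5 + ((-2 + 4)*0)*(5 + (-2 + 4)*0)) - 1*12 = (-5 + (2*0)*(5 + 2*0)) - 12 = (-5 + 0*(5 + 0)) - 12 = (-5 + 0*5) - 12 = (-5 + 0) - 12 = -5 - 12 = -17)
1/(5786 + E(-37, -53)) = 1/(5786 - 17) = 1/5769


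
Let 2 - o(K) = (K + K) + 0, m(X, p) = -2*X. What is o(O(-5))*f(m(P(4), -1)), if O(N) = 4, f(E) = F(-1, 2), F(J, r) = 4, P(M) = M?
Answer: -24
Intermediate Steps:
f(E) = 4
o(K) = 2 - 2*K (o(K) = 2 - ((K + K) + 0) = 2 - (2*K + 0) = 2 - 2*K)
o(O(-5))*f(m(P(4), -1)) = (2 - 2*4)*4 = (2 - 8)*4 = -6*4 = -24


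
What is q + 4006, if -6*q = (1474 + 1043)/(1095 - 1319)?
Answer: 1795527/448 ≈ 4007.9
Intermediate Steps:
q = 839/448 (q = -(1474 + 1043)/(6*(1095 - 1319)) = -839/(2*(-224)) = -839*(-1)/(2*224) = -⅙*(-2517/224) = 839/448 ≈ 1.8728)
q + 4006 = 839/448 + 4006 = 1795527/448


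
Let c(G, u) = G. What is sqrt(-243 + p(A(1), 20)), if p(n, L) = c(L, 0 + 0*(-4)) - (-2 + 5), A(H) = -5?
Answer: I*sqrt(226) ≈ 15.033*I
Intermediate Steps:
p(n, L) = -3 + L (p(n, L) = L - (-2 + 5) = L - 1*3 = L - 3 = -3 + L)
sqrt(-243 + p(A(1), 20)) = sqrt(-243 + (-3 + 20)) = sqrt(-243 + 17) = sqrt(-226) = I*sqrt(226)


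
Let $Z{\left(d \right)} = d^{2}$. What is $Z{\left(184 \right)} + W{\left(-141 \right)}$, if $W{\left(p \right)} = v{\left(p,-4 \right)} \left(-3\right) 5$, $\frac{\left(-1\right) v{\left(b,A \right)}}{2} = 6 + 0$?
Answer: $34036$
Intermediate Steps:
$v{\left(b,A \right)} = -12$ ($v{\left(b,A \right)} = - 2 \left(6 + 0\right) = \left(-2\right) 6 = -12$)
$W{\left(p \right)} = 180$ ($W{\left(p \right)} = \left(-12\right) \left(-3\right) 5 = 36 \cdot 5 = 180$)
$Z{\left(184 \right)} + W{\left(-141 \right)} = 184^{2} + 180 = 33856 + 180 = 34036$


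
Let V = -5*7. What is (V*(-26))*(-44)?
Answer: -40040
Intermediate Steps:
V = -35
(V*(-26))*(-44) = -35*(-26)*(-44) = 910*(-44) = -40040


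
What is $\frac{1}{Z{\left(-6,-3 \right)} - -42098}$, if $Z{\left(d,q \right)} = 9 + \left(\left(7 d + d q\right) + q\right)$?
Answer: $\frac{1}{42080} \approx 2.3764 \cdot 10^{-5}$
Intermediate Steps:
$Z{\left(d,q \right)} = 9 + q + 7 d + d q$ ($Z{\left(d,q \right)} = 9 + \left(q + 7 d + d q\right) = 9 + q + 7 d + d q$)
$\frac{1}{Z{\left(-6,-3 \right)} - -42098} = \frac{1}{\left(9 - 3 + 7 \left(-6\right) - -18\right) - -42098} = \frac{1}{\left(9 - 3 - 42 + 18\right) + 42098} = \frac{1}{-18 + 42098} = \frac{1}{42080}$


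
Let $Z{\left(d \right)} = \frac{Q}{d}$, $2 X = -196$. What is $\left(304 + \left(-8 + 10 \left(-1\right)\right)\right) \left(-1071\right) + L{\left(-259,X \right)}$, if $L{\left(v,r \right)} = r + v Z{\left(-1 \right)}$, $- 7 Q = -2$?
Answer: $-306330$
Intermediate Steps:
$Q = \frac{2}{7}$ ($Q = \left(- \frac{1}{7}\right) \left(-2\right) = \frac{2}{7} \approx 0.28571$)
$X = -98$ ($X = \frac{1}{2} \left(-196\right) = -98$)
$Z{\left(d \right)} = \frac{2}{7 d}$
$L{\left(v,r \right)} = r - \frac{2 v}{7}$ ($L{\left(v,r \right)} = r + v \frac{2}{7 \left(-1\right)} = r + v \frac{2}{7} \left(-1\right) = r + v \left(- \frac{2}{7}\right) = r - \frac{2 v}{7}$)
$\left(304 + \left(-8 + 10 \left(-1\right)\right)\right) \left(-1071\right) + L{\left(-259,X \right)} = \left(304 + \left(-8 + 10 \left(-1\right)\right)\right) \left(-1071\right) - 24 = \left(304 - 18\right) \left(-1071\right) + \left(-98 + 74\right) = \left(304 - 18\right) \left(-1071\right) - 24 = 286 \left(-1071\right) - 24 = -306306 - 24 = -306330$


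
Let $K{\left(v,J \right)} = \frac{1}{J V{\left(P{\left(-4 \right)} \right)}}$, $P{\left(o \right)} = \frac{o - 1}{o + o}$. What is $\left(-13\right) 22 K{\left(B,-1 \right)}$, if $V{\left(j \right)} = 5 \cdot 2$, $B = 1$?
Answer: $\frac{143}{5} \approx 28.6$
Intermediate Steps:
$P{\left(o \right)} = \frac{-1 + o}{2 o}$
$V{\left(j \right)} = 10$
$K{\left(v,J \right)} = \frac{1}{10 J}$ ($K{\left(v,J \right)} = \frac{1}{J 10} = \frac{1}{J} \frac{1}{10} = \frac{1}{10 J}$)
$\left(-13\right) 22 K{\left(B,-1 \right)} = \left(-13\right) 22 \frac{1}{10 \left(-1\right)} = - 286 \cdot \frac{1}{10} \left(-1\right) = \left(-286\right) \left(- \frac{1}{10}\right) = \frac{143}{5}$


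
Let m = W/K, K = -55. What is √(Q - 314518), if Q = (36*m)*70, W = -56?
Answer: I*√37746214/11 ≈ 558.53*I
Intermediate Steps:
m = 56/55 (m = -56/(-55) = -56*(-1/55) = 56/55 ≈ 1.0182)
Q = 28224/11 (Q = (36*(56/55))*70 = (2016/55)*70 = 28224/11 ≈ 2565.8)
√(Q - 314518) = √(28224/11 - 314518) = √(-3431474/11) = I*√37746214/11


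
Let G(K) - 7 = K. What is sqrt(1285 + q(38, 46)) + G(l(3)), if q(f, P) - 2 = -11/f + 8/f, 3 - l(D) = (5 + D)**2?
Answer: -54 + sqrt(1858314)/38 ≈ -18.126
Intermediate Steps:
l(D) = 3 - (5 + D)**2
G(K) = 7 + K
q(f, P) = 2 - 3/f (q(f, P) = 2 + (-11/f + 8/f) = 2 - 3/f)
sqrt(1285 + q(38, 46)) + G(l(3)) = sqrt(1285 + (2 - 3/38)) + (7 + (3 - (5 + 3)**2)) = sqrt(1285 + (2 - 3*1/38)) + (7 + (3 - 1*8**2)) = sqrt(1285 + (2 - 3/38)) + (7 + (3 - 1*64)) = sqrt(1285 + 73/38) + (7 + (3 - 64)) = sqrt(48903/38) + (7 - 61) = sqrt(1858314)/38 - 54 = -54 + sqrt(1858314)/38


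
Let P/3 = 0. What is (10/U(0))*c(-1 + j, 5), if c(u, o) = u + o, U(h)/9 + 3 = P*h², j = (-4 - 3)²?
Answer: -530/27 ≈ -19.630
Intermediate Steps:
j = 49 (j = (-7)² = 49)
P = 0 (P = 3*0 = 0)
U(h) = -27 (U(h) = -27 + 9*(0*h²) = -27 + 9*0 = -27 + 0 = -27)
c(u, o) = o + u
(10/U(0))*c(-1 + j, 5) = (10/(-27))*(5 + (-1 + 49)) = (-1/27*10)*(5 + 48) = -10/27*53 = -530/27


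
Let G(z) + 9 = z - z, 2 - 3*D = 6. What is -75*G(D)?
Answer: 675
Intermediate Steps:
D = -4/3 (D = ⅔ - ⅓*6 = ⅔ - 2 = -4/3 ≈ -1.3333)
G(z) = -9 (G(z) = -9 + (z - z) = -9 + 0 = -9)
-75*G(D) = -75*(-9) = 675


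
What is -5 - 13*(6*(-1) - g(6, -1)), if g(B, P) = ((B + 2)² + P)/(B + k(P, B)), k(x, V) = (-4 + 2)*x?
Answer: 1403/8 ≈ 175.38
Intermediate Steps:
k(x, V) = -2*x
g(B, P) = (P + (2 + B)²)/(B - 2*P) (g(B, P) = ((B + 2)² + P)/(B - 2*P) = ((2 + B)² + P)/(B - 2*P) = (P + (2 + B)²)/(B - 2*P))
-5 - 13*(6*(-1) - g(6, -1)) = -5 - 13*(6*(-1) - (-1 + (2 + 6)²)/(6 - 2*(-1))) = -5 - 13*(-6 - (-1 + 8²)/(6 + 2)) = -5 - 13*(-6 - (-1 + 64)/8) = -5 - 13*(-6 - 63/8) = -5 - 13*(-111/8) = -5 + 1443/8 = 1403/8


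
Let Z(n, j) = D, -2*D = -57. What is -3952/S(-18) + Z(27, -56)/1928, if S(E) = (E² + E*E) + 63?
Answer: -15198385/2741616 ≈ -5.5436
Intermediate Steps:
D = 57/2 (D = -½*(-57) = 57/2 ≈ 28.500)
Z(n, j) = 57/2
S(E) = 63 + 2*E² (S(E) = (E² + E²) + 63 = 2*E² + 63 = 63 + 2*E²)
-3952/S(-18) + Z(27, -56)/1928 = -3952/(63 + 2*(-18)²) + (57/2)/1928 = -3952/(63 + 2*324) + (57/2)*(1/1928) = -3952/(63 + 648) + 57/3856 = -3952/711 + 57/3856 = -15198385/2741616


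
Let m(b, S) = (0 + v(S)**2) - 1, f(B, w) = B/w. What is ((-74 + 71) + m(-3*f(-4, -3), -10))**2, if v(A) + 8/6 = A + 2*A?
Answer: 77440000/81 ≈ 9.5605e+5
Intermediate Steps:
v(A) = -4/3 + 3*A (v(A) = -4/3 + (A + 2*A) = -4/3 + 3*A)
m(b, S) = -1 + (-4/3 + 3*S)**2 (m(b, S) = (0 + (-4/3 + 3*S)**2) - 1 = (-4/3 + 3*S)**2 - 1 = -1 + (-4/3 + 3*S)**2)
((-74 + 71) + m(-3*f(-4, -3), -10))**2 = ((-74 + 71) + (-1 + (-4 + 9*(-10))**2/9))**2 = (-3 + (-1 + (-4 - 90)**2/9))**2 = (-3 + (-1 + (1/9)*(-94)**2))**2 = (-3 + (-1 + (1/9)*8836))**2 = (-3 + (-1 + 8836/9))**2 = (-3 + 8827/9)**2 = (8800/9)**2 = 77440000/81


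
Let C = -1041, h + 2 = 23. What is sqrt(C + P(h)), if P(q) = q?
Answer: 2*I*sqrt(255) ≈ 31.937*I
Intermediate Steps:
h = 21 (h = -2 + 23 = 21)
sqrt(C + P(h)) = sqrt(-1041 + 21) = sqrt(-1020) = 2*I*sqrt(255)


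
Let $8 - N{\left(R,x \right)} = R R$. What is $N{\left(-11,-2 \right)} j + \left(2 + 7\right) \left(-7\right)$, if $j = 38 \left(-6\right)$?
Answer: $25701$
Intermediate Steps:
$N{\left(R,x \right)} = 8 - R^{2}$ ($N{\left(R,x \right)} = 8 - R R = 8 - R^{2}$)
$j = -228$
$N{\left(-11,-2 \right)} j + \left(2 + 7\right) \left(-7\right) = \left(8 - \left(-11\right)^{2}\right) \left(-228\right) + \left(2 + 7\right) \left(-7\right) = \left(8 - 121\right) \left(-228\right) + 9 \left(-7\right) = \left(8 - 121\right) \left(-228\right) - 63 = \left(-113\right) \left(-228\right) - 63 = 25764 - 63 = 25701$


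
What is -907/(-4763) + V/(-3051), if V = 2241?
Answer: -292838/538219 ≈ -0.54409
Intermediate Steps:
-907/(-4763) + V/(-3051) = -907/(-4763) + 2241/(-3051) = -907*(-1/4763) + 2241*(-1/3051) = 907/4763 - 83/113 = -292838/538219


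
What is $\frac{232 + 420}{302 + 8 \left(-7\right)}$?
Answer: $\frac{326}{123} \approx 2.6504$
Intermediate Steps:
$\frac{232 + 420}{302 + 8 \left(-7\right)} = \frac{652}{302 - 56} = \frac{652}{246} = 652 \cdot \frac{1}{246} = \frac{326}{123}$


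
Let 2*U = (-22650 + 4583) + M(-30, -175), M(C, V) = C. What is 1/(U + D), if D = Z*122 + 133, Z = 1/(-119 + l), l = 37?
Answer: -82/731193 ≈ -0.00011215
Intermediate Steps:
Z = -1/82 (Z = 1/(-119 + 37) = 1/(-82) = -1/82 ≈ -0.012195)
D = 5392/41 (D = -1/82*122 + 133 = -61/41 + 133 = 5392/41 ≈ 131.51)
U = -18097/2 (U = ((-22650 + 4583) - 30)/2 = (-18067 - 30)/2 = (1/2)*(-18097) = -18097/2 ≈ -9048.5)
1/(U + D) = 1/(-18097/2 + 5392/41) = 1/(-731193/82) = -82/731193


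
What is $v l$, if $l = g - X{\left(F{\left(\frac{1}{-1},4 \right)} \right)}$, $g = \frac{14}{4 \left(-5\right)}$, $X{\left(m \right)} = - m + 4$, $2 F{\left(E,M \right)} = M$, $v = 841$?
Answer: $- \frac{22707}{10} \approx -2270.7$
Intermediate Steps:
$F{\left(E,M \right)} = \frac{M}{2}$
$X{\left(m \right)} = 4 - m$
$g = - \frac{7}{10}$ ($g = \frac{14}{-20} = 14 \left(- \frac{1}{20}\right) = - \frac{7}{10} \approx -0.7$)
$l = - \frac{27}{10}$ ($l = - \frac{7}{10} - \left(4 - \frac{1}{2} \cdot 4\right) = - \frac{7}{10} - \left(4 - 2\right) = - \frac{7}{10} - 2 = - \frac{27}{10} \approx -2.7$)
$v l = 841 \left(- \frac{27}{10}\right) = - \frac{22707}{10}$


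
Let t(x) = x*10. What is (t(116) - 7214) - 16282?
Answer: -22336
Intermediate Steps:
t(x) = 10*x
(t(116) - 7214) - 16282 = (10*116 - 7214) - 16282 = (1160 - 7214) - 16282 = -6054 - 16282 = -22336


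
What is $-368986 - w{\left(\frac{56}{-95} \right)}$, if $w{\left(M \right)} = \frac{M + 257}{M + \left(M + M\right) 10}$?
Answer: $- \frac{433903177}{1176} \approx -3.6897 \cdot 10^{5}$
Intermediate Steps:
$w{\left(M \right)} = \frac{257 + M}{21 M}$ ($w{\left(M \right)} = \frac{257 + M}{M + 2 M 10} = \frac{257 + M}{M + 20 M} = \frac{257 + M}{21 M}$)
$-368986 - w{\left(\frac{56}{-95} \right)} = -368986 - \frac{257 + \frac{56}{-95}}{21 \frac{56}{-95}} = -368986 - \frac{257 + 56 \left(- \frac{1}{95}\right)}{21 \cdot 56 \left(- \frac{1}{95}\right)} = -368986 - \frac{257 - \frac{56}{95}}{21 \left(- \frac{56}{95}\right)} = -368986 - \frac{1}{21} \left(- \frac{95}{56}\right) \frac{24359}{95} = -368986 - - \frac{24359}{1176} = -368986 + \frac{24359}{1176} = - \frac{433903177}{1176}$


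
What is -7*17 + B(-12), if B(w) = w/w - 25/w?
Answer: -1391/12 ≈ -115.92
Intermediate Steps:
B(w) = 1 - 25/w
-7*17 + B(-12) = -7*17 + (-25 - 12)/(-12) = -119 - 1/12*(-37) = -119 + 37/12 = -1391/12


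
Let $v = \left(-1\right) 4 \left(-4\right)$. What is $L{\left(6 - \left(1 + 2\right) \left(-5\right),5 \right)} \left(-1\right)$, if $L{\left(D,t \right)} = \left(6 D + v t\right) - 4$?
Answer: $-202$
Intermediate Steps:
$v = 16$ ($v = \left(-4\right) \left(-4\right) = 16$)
$L{\left(D,t \right)} = -4 + 6 D + 16 t$ ($L{\left(D,t \right)} = \left(6 D + 16 t\right) - 4 = -4 + 6 D + 16 t$)
$L{\left(6 - \left(1 + 2\right) \left(-5\right),5 \right)} \left(-1\right) = \left(-4 + 6 \left(6 - \left(1 + 2\right) \left(-5\right)\right) + 16 \cdot 5\right) \left(-1\right) = \left(-4 + 6 \left(6 - 3 \left(-5\right)\right) + 80\right) \left(-1\right) = \left(-4 + 6 \left(6 - -15\right) + 80\right) \left(-1\right) = \left(-4 + 6 \left(6 + 15\right) + 80\right) \left(-1\right) = \left(-4 + 6 \cdot 21 + 80\right) \left(-1\right) = \left(-4 + 126 + 80\right) \left(-1\right) = 202 \left(-1\right) = -202$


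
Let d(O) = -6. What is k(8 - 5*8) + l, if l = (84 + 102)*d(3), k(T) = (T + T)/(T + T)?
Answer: -1115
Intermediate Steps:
k(T) = 1 (k(T) = (2*T)/((2*T)) = (2*T)*(1/(2*T)) = 1)
l = -1116 (l = (84 + 102)*(-6) = 186*(-6) = -1116)
k(8 - 5*8) + l = 1 - 1116 = -1115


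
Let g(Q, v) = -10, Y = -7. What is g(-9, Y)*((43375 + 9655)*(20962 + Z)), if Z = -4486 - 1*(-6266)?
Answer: -12060082600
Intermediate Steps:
Z = 1780 (Z = -4486 + 6266 = 1780)
g(-9, Y)*((43375 + 9655)*(20962 + Z)) = -10*(43375 + 9655)*(20962 + 1780) = -530300*22742 = -10*1206008260 = -12060082600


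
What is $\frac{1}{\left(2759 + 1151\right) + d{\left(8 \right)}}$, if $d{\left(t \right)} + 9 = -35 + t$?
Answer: $\frac{1}{3874} \approx 0.00025813$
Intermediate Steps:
$d{\left(t \right)} = -44 + t$ ($d{\left(t \right)} = -9 + \left(-35 + t\right) = -44 + t$)
$\frac{1}{\left(2759 + 1151\right) + d{\left(8 \right)}} = \frac{1}{\left(2759 + 1151\right) + \left(-44 + 8\right)} = \frac{1}{3910 - 36} = \frac{1}{3874}$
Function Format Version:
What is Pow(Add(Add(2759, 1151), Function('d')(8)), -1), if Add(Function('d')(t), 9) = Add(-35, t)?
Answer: Rational(1, 3874) ≈ 0.00025813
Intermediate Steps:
Function('d')(t) = Add(-44, t) (Function('d')(t) = Add(-9, Add(-35, t)) = Add(-44, t))
Pow(Add(Add(2759, 1151), Function('d')(8)), -1) = Pow(Add(Add(2759, 1151), Add(-44, 8)), -1) = Pow(Add(3910, -36), -1) = Pow(3874, -1) = Rational(1, 3874)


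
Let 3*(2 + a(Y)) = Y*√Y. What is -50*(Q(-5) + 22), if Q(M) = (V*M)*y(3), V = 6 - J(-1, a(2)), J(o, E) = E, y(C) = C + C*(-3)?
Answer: -13100 + 1000*√2 ≈ -11686.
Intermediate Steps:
a(Y) = -2 + Y^(3/2)/3 (a(Y) = -2 + (Y*√Y)/3 = -2 + Y^(3/2)/3)
y(C) = -2*C (y(C) = C - 3*C = -2*C)
V = 8 - 2*√2/3 (V = 6 - (-2 + 2^(3/2)/3) = 6 - (-2 + (2*√2)/3) = 6 - (-2 + 2*√2/3) = 6 + (2 - 2*√2/3) = 8 - 2*√2/3 ≈ 7.0572)
Q(M) = -6*M*(8 - 2*√2/3) (Q(M) = ((8 - 2*√2/3)*M)*(-2*3) = (M*(8 - 2*√2/3))*(-6) = -6*M*(8 - 2*√2/3))
-50*(Q(-5) + 22) = -50*(4*(-5)*(-12 + √2) + 22) = -50*((240 - 20*√2) + 22) = -50*(262 - 20*√2) = -13100 + 1000*√2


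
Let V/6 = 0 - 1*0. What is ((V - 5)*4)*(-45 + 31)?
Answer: 280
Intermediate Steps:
V = 0 (V = 6*(0 - 1*0) = 6*(0 + 0) = 6*0 = 0)
((V - 5)*4)*(-45 + 31) = ((0 - 5)*4)*(-45 + 31) = -5*4*(-14) = -20*(-14) = 280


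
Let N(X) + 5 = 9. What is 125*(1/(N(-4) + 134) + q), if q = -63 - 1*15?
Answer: -1345375/138 ≈ -9749.1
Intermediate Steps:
q = -78 (q = -63 - 15 = -78)
N(X) = 4 (N(X) = -5 + 9 = 4)
125*(1/(N(-4) + 134) + q) = 125*(1/(4 + 134) - 78) = 125*(1/138 - 78) = 125*(-10763/138) = -1345375/138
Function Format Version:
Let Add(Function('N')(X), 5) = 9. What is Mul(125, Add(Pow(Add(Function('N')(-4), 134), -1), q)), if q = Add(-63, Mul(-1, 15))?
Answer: Rational(-1345375, 138) ≈ -9749.1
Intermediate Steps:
q = -78 (q = Add(-63, -15) = -78)
Function('N')(X) = 4 (Function('N')(X) = Add(-5, 9) = 4)
Mul(125, Add(Pow(Add(Function('N')(-4), 134), -1), q)) = Mul(125, Add(Pow(Add(4, 134), -1), -78)) = Mul(125, Add(Pow(138, -1), -78)) = Mul(125, Add(Rational(1, 138), -78)) = Mul(125, Rational(-10763, 138)) = Rational(-1345375, 138)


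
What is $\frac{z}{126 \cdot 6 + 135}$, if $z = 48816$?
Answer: $\frac{1808}{33} \approx 54.788$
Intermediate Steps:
$\frac{z}{126 \cdot 6 + 135} = \frac{48816}{126 \cdot 6 + 135} = \frac{48816}{756 + 135} = \frac{48816}{891} = 48816 \cdot \frac{1}{891} = \frac{1808}{33}$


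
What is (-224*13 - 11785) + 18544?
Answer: 3847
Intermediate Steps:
(-224*13 - 11785) + 18544 = (-2912 - 11785) + 18544 = -14697 + 18544 = 3847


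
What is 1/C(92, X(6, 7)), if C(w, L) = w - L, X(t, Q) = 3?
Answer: 1/89 ≈ 0.011236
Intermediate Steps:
1/C(92, X(6, 7)) = 1/(92 - 1*3) = 1/(92 - 3) = 1/89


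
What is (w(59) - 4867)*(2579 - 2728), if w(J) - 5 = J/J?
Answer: 724289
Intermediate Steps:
w(J) = 6 (w(J) = 5 + J/J = 5 + 1 = 6)
(w(59) - 4867)*(2579 - 2728) = (6 - 4867)*(2579 - 2728) = -4861*(-149) = 724289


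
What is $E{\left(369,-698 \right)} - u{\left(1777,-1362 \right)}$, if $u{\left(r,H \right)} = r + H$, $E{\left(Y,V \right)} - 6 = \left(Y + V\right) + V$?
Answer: $-1436$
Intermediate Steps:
$E{\left(Y,V \right)} = 6 + Y + 2 V$ ($E{\left(Y,V \right)} = 6 + \left(\left(Y + V\right) + V\right) = 6 + \left(\left(V + Y\right) + V\right) = 6 + \left(Y + 2 V\right) = 6 + Y + 2 V$)
$u{\left(r,H \right)} = H + r$
$E{\left(369,-698 \right)} - u{\left(1777,-1362 \right)} = \left(6 + 369 + 2 \left(-698\right)\right) - \left(-1362 + 1777\right) = \left(6 + 369 - 1396\right) - 415 = -1021 - 415 = -1436$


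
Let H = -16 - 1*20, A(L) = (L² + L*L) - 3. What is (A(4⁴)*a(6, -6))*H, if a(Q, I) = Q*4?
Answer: -113243616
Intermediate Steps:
A(L) = -3 + 2*L² (A(L) = (L² + L²) - 3 = 2*L² - 3 = -3 + 2*L²)
a(Q, I) = 4*Q
H = -36 (H = -16 - 20 = -36)
(A(4⁴)*a(6, -6))*H = ((-3 + 2*(4⁴)²)*(4*6))*(-36) = ((-3 + 2*256²)*24)*(-36) = ((-3 + 2*65536)*24)*(-36) = ((-3 + 131072)*24)*(-36) = (131069*24)*(-36) = 3145656*(-36) = -113243616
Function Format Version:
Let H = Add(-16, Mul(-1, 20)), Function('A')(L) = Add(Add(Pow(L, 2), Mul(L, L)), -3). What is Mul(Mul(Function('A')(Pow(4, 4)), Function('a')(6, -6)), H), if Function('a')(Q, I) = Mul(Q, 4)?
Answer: -113243616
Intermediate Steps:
Function('A')(L) = Add(-3, Mul(2, Pow(L, 2))) (Function('A')(L) = Add(Add(Pow(L, 2), Pow(L, 2)), -3) = Add(Mul(2, Pow(L, 2)), -3) = Add(-3, Mul(2, Pow(L, 2))))
Function('a')(Q, I) = Mul(4, Q)
H = -36 (H = Add(-16, -20) = -36)
Mul(Mul(Function('A')(Pow(4, 4)), Function('a')(6, -6)), H) = Mul(Mul(Add(-3, Mul(2, Pow(Pow(4, 4), 2))), Mul(4, 6)), -36) = Mul(Mul(Add(-3, Mul(2, Pow(256, 2))), 24), -36) = Mul(Mul(Add(-3, Mul(2, 65536)), 24), -36) = Mul(Mul(Add(-3, 131072), 24), -36) = Mul(Mul(131069, 24), -36) = Mul(3145656, -36) = -113243616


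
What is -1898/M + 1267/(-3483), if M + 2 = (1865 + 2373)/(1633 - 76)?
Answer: -5147168473/1957446 ≈ -2629.5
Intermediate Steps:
M = 1124/1557 (M = -2 + (1865 + 2373)/(1633 - 76) = -2 + 4238/1557 = 1124/1557 ≈ 0.72190)
-1898/M + 1267/(-3483) = -1898/1124/1557 + 1267/(-3483) = -1898*1557/1124 + 1267*(-1/3483) = -1477593/562 - 1267/3483 = -5147168473/1957446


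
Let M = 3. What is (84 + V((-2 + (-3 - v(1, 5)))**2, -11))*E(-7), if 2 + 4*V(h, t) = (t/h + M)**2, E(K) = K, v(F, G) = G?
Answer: -23964647/40000 ≈ -599.12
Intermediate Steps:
V(h, t) = -1/2 + (3 + t/h)**2/4 (V(h, t) = -1/2 + (t/h + 3)**2/4 = -1/2 + (3 + t/h)**2/4)
(84 + V((-2 + (-3 - v(1, 5)))**2, -11))*E(-7) = (84 + (-1/2 + (-11 + 3*(-2 + (-3 - 1*5))**2)**2/(4*((-2 + (-3 - 1*5))**2)**2)))*(-7) = (84 + (-1/2 + (-11 + 3*(-2 + (-3 - 5))**2)**2/(4*((-2 + (-3 - 5))**2)**2)))*(-7) = (84 + (-1/2 + (-11 + 3*(-2 - 8)**2)**2/(4*((-2 - 8)**2)**2)))*(-7) = (84 + (-1/2 + (-11 + 3*(-10)**2)**2/(4*((-10)**2)**2)))*(-7) = (84 + (-1/2 + (1/4)*(-11 + 3*100)**2/100**2))*(-7) = (84 + (-1/2 + (1/4)*(1/10000)*(-11 + 300)**2))*(-7) = (84 + (-1/2 + (1/4)*(1/10000)*289**2))*(-7) = (84 + (-1/2 + (1/4)*(1/10000)*83521))*(-7) = (84 + (-1/2 + 83521/40000))*(-7) = (84 + 63521/40000)*(-7) = (3423521/40000)*(-7) = -23964647/40000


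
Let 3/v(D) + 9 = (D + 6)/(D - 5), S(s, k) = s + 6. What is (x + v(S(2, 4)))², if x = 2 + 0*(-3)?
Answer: 289/169 ≈ 1.7101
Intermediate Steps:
S(s, k) = 6 + s
v(D) = 3/(-9 + (6 + D)/(-5 + D)) (v(D) = 3/(-9 + (D + 6)/(D - 5)) = 3/(-9 + (6 + D)/(-5 + D)))
x = 2 (x = 2 + 0 = 2)
(x + v(S(2, 4)))² = (2 + 3*(5 - (6 + 2))/(-51 + 8*(6 + 2)))² = (2 + 3*(5 - 1*8)/(-51 + 8*8))² = (2 + 3*(5 - 8)/(-51 + 64))² = (2 + 3*(-3)/13)² = (2 + 3*(1/13)*(-3))² = (2 - 9/13)² = (17/13)² = 289/169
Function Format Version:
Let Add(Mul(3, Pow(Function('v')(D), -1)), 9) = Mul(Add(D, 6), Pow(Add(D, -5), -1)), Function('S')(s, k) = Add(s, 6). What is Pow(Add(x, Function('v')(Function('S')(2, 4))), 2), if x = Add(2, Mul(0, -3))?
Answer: Rational(289, 169) ≈ 1.7101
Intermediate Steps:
Function('S')(s, k) = Add(6, s)
Function('v')(D) = Mul(3, Pow(Add(-9, Mul(Pow(Add(-5, D), -1), Add(6, D))), -1)) (Function('v')(D) = Mul(3, Pow(Add(-9, Mul(Add(D, 6), Pow(Add(D, -5), -1))), -1)) = Mul(3, Pow(Add(-9, Mul(Add(6, D), Pow(Add(-5, D), -1))), -1)) = Mul(3, Pow(Add(-9, Mul(Pow(Add(-5, D), -1), Add(6, D))), -1)))
x = 2 (x = Add(2, 0) = 2)
Pow(Add(x, Function('v')(Function('S')(2, 4))), 2) = Pow(Add(2, Mul(3, Pow(Add(-51, Mul(8, Add(6, 2))), -1), Add(5, Mul(-1, Add(6, 2))))), 2) = Pow(Add(2, Mul(3, Pow(Add(-51, Mul(8, 8)), -1), Add(5, Mul(-1, 8)))), 2) = Pow(Add(2, Mul(3, Pow(Add(-51, 64), -1), Add(5, -8))), 2) = Pow(Add(2, Mul(3, Pow(13, -1), -3)), 2) = Pow(Add(2, Mul(3, Rational(1, 13), -3)), 2) = Pow(Add(2, Rational(-9, 13)), 2) = Pow(Rational(17, 13), 2) = Rational(289, 169)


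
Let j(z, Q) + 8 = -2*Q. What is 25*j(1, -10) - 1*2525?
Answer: -2225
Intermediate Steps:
j(z, Q) = -8 - 2*Q
25*j(1, -10) - 1*2525 = 25*(-8 - 2*(-10)) - 1*2525 = 25*(-8 + 20) - 2525 = 25*12 - 2525 = 300 - 2525 = -2225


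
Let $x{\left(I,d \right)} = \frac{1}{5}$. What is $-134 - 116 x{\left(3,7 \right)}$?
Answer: $- \frac{786}{5} \approx -157.2$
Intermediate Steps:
$x{\left(I,d \right)} = \frac{1}{5}$
$-134 - 116 x{\left(3,7 \right)} = -134 - \frac{116}{5} = - \frac{786}{5}$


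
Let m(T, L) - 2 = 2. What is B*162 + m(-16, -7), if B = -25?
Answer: -4046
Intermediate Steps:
m(T, L) = 4 (m(T, L) = 2 + 2 = 4)
B*162 + m(-16, -7) = -25*162 + 4 = -4050 + 4 = -4046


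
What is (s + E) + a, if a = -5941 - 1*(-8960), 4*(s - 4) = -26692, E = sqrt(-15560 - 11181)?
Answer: -3650 + 11*I*sqrt(221) ≈ -3650.0 + 163.53*I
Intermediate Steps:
E = 11*I*sqrt(221) (E = sqrt(-26741) = 11*I*sqrt(221) ≈ 163.53*I)
s = -6669 (s = 4 + (1/4)*(-26692) = 4 - 6673 = -6669)
a = 3019 (a = -5941 + 8960 = 3019)
(s + E) + a = (-6669 + 11*I*sqrt(221)) + 3019 = -3650 + 11*I*sqrt(221)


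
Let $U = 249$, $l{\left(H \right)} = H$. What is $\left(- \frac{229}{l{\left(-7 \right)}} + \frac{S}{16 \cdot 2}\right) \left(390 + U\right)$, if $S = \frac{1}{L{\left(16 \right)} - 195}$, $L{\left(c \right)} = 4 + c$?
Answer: $\frac{117064161}{5600} \approx 20904.0$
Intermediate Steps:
$S = - \frac{1}{175}$ ($S = \frac{1}{\left(4 + 16\right) - 195} = \frac{1}{20 - 195} = \frac{1}{-175} = - \frac{1}{175} \approx -0.0057143$)
$\left(- \frac{229}{l{\left(-7 \right)}} + \frac{S}{16 \cdot 2}\right) \left(390 + U\right) = \left(- \frac{229}{-7} - \frac{1}{175 \cdot 16 \cdot 2}\right) \left(390 + 249\right) = \left(\left(-229\right) \left(- \frac{1}{7}\right) - \frac{1}{175 \cdot 32}\right) 639 = \left(\frac{229}{7} - \frac{1}{5600}\right) 639 = \frac{183199}{5600} \cdot 639 = \frac{117064161}{5600}$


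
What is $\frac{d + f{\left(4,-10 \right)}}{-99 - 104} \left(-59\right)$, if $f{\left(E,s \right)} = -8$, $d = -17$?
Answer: $- \frac{1475}{203} \approx -7.266$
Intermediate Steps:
$\frac{d + f{\left(4,-10 \right)}}{-99 - 104} \left(-59\right) = \frac{-17 - 8}{-99 - 104} \left(-59\right) = - \frac{25}{-203} \left(-59\right) = \left(-25\right) \left(- \frac{1}{203}\right) \left(-59\right) = \frac{25}{203} \left(-59\right) = - \frac{1475}{203}$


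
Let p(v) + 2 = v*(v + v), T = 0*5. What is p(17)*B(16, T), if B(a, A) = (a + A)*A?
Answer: 0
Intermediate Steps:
T = 0
p(v) = -2 + 2*v**2 (p(v) = -2 + v*(v + v) = -2 + v*(2*v) = -2 + 2*v**2)
B(a, A) = A*(A + a) (B(a, A) = (A + a)*A = A*(A + a))
p(17)*B(16, T) = (-2 + 2*17**2)*(0*(0 + 16)) = (-2 + 2*289)*(0*16) = (-2 + 578)*0 = 576*0 = 0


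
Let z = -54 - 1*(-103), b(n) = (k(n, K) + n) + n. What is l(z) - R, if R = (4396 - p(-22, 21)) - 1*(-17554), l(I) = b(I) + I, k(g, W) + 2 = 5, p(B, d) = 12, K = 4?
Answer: -21788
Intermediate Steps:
k(g, W) = 3 (k(g, W) = -2 + 5 = 3)
b(n) = 3 + 2*n (b(n) = (3 + n) + n = 3 + 2*n)
z = 49 (z = -54 + 103 = 49)
l(I) = 3 + 3*I (l(I) = (3 + 2*I) + I = 3 + 3*I)
R = 21938 (R = (4396 - 1*12) - 1*(-17554) = (4396 - 12) + 17554 = 4384 + 17554 = 21938)
l(z) - R = (3 + 3*49) - 1*21938 = (3 + 147) - 21938 = 150 - 21938 = -21788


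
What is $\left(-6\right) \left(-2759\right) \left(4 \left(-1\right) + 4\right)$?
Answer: $0$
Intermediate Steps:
$\left(-6\right) \left(-2759\right) \left(4 \left(-1\right) + 4\right) = 16554 \left(-4 + 4\right) = 16554 \cdot 0 = 0$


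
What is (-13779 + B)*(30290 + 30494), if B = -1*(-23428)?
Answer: 586504816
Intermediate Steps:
B = 23428
(-13779 + B)*(30290 + 30494) = (-13779 + 23428)*(30290 + 30494) = 9649*60784 = 586504816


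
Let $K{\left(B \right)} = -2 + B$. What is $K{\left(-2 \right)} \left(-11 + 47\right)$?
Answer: $-144$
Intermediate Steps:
$K{\left(-2 \right)} \left(-11 + 47\right) = \left(-2 - 2\right) \left(-11 + 47\right) = \left(-4\right) 36 = -144$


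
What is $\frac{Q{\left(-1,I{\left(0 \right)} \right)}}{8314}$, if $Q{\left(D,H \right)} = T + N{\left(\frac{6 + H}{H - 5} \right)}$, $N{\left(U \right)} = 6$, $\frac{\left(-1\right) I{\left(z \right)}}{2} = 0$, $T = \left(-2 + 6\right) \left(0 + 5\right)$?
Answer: $\frac{13}{4157} \approx 0.0031273$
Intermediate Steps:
$T = 20$ ($T = 4 \cdot 5 = 20$)
$I{\left(z \right)} = 0$ ($I{\left(z \right)} = \left(-2\right) 0 = 0$)
$Q{\left(D,H \right)} = 26$ ($Q{\left(D,H \right)} = 20 + 6 = 26$)
$\frac{Q{\left(-1,I{\left(0 \right)} \right)}}{8314} = \frac{26}{8314} = 26 \cdot \frac{1}{8314} = \frac{13}{4157}$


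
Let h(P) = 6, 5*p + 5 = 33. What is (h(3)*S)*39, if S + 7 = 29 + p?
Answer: 32292/5 ≈ 6458.4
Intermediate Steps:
p = 28/5 (p = -1 + (1/5)*33 = -1 + 33/5 = 28/5 ≈ 5.6000)
S = 138/5 (S = -7 + (29 + 28/5) = -7 + 173/5 = 138/5 ≈ 27.600)
(h(3)*S)*39 = (6*(138/5))*39 = (828/5)*39 = 32292/5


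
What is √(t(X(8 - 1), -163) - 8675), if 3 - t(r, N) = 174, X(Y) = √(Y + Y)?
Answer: I*√8846 ≈ 94.053*I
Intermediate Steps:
X(Y) = √2*√Y (X(Y) = √(2*Y) = √2*√Y)
t(r, N) = -171 (t(r, N) = 3 - 1*174 = 3 - 174 = -171)
√(t(X(8 - 1), -163) - 8675) = √(-171 - 8675) = √(-8846) = I*√8846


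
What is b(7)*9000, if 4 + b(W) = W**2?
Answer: 405000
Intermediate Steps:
b(W) = -4 + W**2
b(7)*9000 = (-4 + 7**2)*9000 = (-4 + 49)*9000 = 45*9000 = 405000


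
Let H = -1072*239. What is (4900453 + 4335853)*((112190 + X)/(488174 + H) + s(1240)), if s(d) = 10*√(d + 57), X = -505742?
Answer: -201942594384/12887 + 92363060*√1297 ≈ 3.3107e+9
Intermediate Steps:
H = -256208
s(d) = 10*√(57 + d)
(4900453 + 4335853)*((112190 + X)/(488174 + H) + s(1240)) = (4900453 + 4335853)*((112190 - 505742)/(488174 - 256208) + 10*√(57 + 1240)) = 9236306*(-393552/231966 + 10*√1297) = 9236306*(-393552*1/231966 + 10*√1297) = 9236306*(-21864/12887 + 10*√1297) = -201942594384/12887 + 92363060*√1297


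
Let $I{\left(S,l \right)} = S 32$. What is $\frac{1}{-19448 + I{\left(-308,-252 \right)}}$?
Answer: $- \frac{1}{29304} \approx -3.4125 \cdot 10^{-5}$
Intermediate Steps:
$I{\left(S,l \right)} = 32 S$
$\frac{1}{-19448 + I{\left(-308,-252 \right)}} = \frac{1}{-19448 + 32 \left(-308\right)} = \frac{1}{-19448 - 9856} = \frac{1}{-29304} = - \frac{1}{29304}$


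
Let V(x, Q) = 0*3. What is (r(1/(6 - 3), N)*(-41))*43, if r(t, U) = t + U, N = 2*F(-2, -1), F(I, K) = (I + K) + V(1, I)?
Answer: 29971/3 ≈ 9990.3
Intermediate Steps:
V(x, Q) = 0
F(I, K) = I + K (F(I, K) = (I + K) + 0 = I + K)
N = -6 (N = 2*(-2 - 1) = 2*(-3) = -6)
r(t, U) = U + t
(r(1/(6 - 3), N)*(-41))*43 = ((-6 + 1/(6 - 3))*(-41))*43 = ((-6 + 1/3)*(-41))*43 = -17/3*(-41)*43 = (697/3)*43 = 29971/3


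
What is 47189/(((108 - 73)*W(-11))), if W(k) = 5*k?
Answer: -47189/1925 ≈ -24.514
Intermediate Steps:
47189/(((108 - 73)*W(-11))) = 47189/(((108 - 73)*(5*(-11)))) = 47189/((35*(-55))) = 47189/(-1925) = 47189*(-1/1925) = -47189/1925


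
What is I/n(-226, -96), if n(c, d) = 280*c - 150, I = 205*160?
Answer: -3280/6343 ≈ -0.51711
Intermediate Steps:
I = 32800
n(c, d) = -150 + 280*c
I/n(-226, -96) = 32800/(-150 + 280*(-226)) = 32800/(-150 - 63280) = 32800/(-63430) = 32800*(-1/63430) = -3280/6343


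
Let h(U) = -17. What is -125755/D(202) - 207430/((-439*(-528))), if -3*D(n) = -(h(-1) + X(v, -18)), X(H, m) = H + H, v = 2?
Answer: 43722156145/1506648 ≈ 29020.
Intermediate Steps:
X(H, m) = 2*H
D(n) = -13/3 (D(n) = -(-1)*(-17 + 2*2)/3 = -(-1)*(-17 + 4)/3 = -(-1)*(-13)/3 = -⅓*13 = -13/3)
-125755/D(202) - 207430/((-439*(-528))) = -125755/(-13/3) - 207430/((-439*(-528))) = -125755*(-3/13) - 207430/231792 = 377265/13 - 207430*1/231792 = 377265/13 - 103715/115896 = 43722156145/1506648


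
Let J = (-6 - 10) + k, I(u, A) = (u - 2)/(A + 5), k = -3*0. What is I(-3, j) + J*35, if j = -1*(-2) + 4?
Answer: -6165/11 ≈ -560.45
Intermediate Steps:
k = 0
j = 6 (j = 2 + 4 = 6)
I(u, A) = (-2 + u)/(5 + A)
J = -16 (J = (-6 - 10) + 0 = -16 + 0 = -16)
I(-3, j) + J*35 = (-2 - 3)/(5 + 6) - 16*35 = -5/11 - 560 = -6165/11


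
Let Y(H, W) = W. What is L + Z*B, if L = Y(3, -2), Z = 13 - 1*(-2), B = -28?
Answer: -422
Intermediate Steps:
Z = 15 (Z = 13 + 2 = 15)
L = -2
L + Z*B = -2 + 15*(-28) = -2 - 420 = -422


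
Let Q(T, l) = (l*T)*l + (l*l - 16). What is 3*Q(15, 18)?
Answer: 15504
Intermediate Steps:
Q(T, l) = -16 + l**2 + T*l**2 (Q(T, l) = (T*l)*l + (l**2 - 16) = T*l**2 + (-16 + l**2) = -16 + l**2 + T*l**2)
3*Q(15, 18) = 3*(-16 + 18**2 + 15*18**2) = 3*(-16 + 324 + 15*324) = 3*(-16 + 324 + 4860) = 3*5168 = 15504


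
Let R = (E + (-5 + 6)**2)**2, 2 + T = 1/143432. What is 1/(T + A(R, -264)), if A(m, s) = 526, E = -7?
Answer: 143432/75158369 ≈ 0.0019084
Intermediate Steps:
T = -286863/143432 (T = -2 + 1/143432 = -286863/143432 ≈ -2.0000)
R = 36 (R = (-7 + (-5 + 6)**2)**2 = (-7 + 1**2)**2 = (-7 + 1)**2 = (-6)**2 = 36)
1/(T + A(R, -264)) = 1/(-286863/143432 + 526) = 1/(75158369/143432) = 143432/75158369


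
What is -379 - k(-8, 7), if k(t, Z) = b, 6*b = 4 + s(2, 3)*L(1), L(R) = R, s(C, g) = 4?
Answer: -1141/3 ≈ -380.33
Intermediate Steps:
b = 4/3 (b = (4 + 4*1)/6 = (4 + 4)/6 = (⅙)*8 = 4/3 ≈ 1.3333)
k(t, Z) = 4/3
-379 - k(-8, 7) = -379 - 1*4/3 = -379 - 4/3 = -1141/3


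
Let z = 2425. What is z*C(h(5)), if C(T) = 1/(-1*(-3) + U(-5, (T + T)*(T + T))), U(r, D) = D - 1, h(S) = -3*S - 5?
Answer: 2425/1602 ≈ 1.5137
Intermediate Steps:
h(S) = -5 - 3*S
U(r, D) = -1 + D
C(T) = 1/(2 + 4*T²) (C(T) = 1/(-1*(-3) + (-1 + (T + T)*(T + T))) = 1/(3 + (-1 + (2*T)*(2*T))) = 1/(3 + (-1 + 4*T²)) = 1/(2 + 4*T²))
z*C(h(5)) = 2425*(1/(2*(1 + 2*(-5 - 3*5)²))) = 2425*(1/(2*(1 + 2*(-5 - 15)²))) = 2425*(1/(2*(1 + 2*(-20)²))) = 2425*(1/(2*(1 + 2*400))) = 2425*(1/(2*(1 + 800))) = 2425*((½)/801) = 2425*((½)*(1/801)) = 2425*(1/1602) = 2425/1602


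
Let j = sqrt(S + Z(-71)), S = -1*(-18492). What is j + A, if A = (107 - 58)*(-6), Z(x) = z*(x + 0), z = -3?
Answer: -294 + sqrt(18705) ≈ -157.23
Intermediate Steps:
Z(x) = -3*x (Z(x) = -3*(x + 0) = -3*x)
S = 18492
j = sqrt(18705) (j = sqrt(18492 - 3*(-71)) = sqrt(18492 + 213) = sqrt(18705) ≈ 136.77)
A = -294 (A = 49*(-6) = -294)
j + A = sqrt(18705) - 294 = -294 + sqrt(18705)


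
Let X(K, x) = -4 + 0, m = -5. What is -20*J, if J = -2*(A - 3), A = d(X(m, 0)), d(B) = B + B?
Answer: -440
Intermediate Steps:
X(K, x) = -4
d(B) = 2*B
A = -8 (A = 2*(-4) = -8)
J = 22 (J = -2*(-8 - 3) = -2*(-11) = 22)
-20*J = -20*22 = -440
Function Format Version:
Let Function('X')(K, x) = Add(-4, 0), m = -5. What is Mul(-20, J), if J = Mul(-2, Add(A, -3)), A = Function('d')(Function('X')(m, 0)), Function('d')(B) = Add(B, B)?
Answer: -440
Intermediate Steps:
Function('X')(K, x) = -4
Function('d')(B) = Mul(2, B)
A = -8 (A = Mul(2, -4) = -8)
J = 22 (J = Mul(-2, Add(-8, -3)) = Mul(-2, -11) = 22)
Mul(-20, J) = Mul(-20, 22) = -440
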